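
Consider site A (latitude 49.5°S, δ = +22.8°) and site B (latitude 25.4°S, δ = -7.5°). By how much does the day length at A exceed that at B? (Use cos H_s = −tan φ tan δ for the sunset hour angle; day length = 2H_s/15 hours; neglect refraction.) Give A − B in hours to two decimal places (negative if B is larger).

A: H_s = arccos(−tan -49.5° · tan 22.8°) = 60.52°, so 2H_s/15 = 8.0693 h.
B: H_s = arccos(−tan -25.4° · tan -7.5°) = 93.58°, so 2H_s/15 = 12.4773 h.
A − B = 8.0693 − 12.4773 = -4.4080 h.

-4.41 h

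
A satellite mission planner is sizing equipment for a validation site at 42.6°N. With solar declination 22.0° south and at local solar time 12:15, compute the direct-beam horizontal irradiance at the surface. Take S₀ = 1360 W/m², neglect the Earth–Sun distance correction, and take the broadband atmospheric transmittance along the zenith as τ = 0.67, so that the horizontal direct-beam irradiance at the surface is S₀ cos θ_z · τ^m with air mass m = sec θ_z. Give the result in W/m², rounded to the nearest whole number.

228 W/m²

Hour angle H = 15° × (12.25 − 12) = 3.75°.
With φ = 42.6°, δ = -22.0°, H = 3.75°: sin φ sin δ = -0.2536, cos φ cos δ cos H = 0.6810, so cos θ_z = 0.4274.
Air mass m = 1/cos θ_z = 1/0.4274 = 2.340; τ^m = 0.67^2.340 = 0.3918.
Surface direct beam = 1360 × 0.4274 × 0.3918 = 227.74 W/m².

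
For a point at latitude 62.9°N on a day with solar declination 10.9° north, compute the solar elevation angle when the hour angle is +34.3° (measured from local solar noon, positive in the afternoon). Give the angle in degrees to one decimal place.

cos θ_z = sin φ sin δ + cos φ cos δ cos H = (0.8902)(0.1891) + (0.4555)(0.9820)(0.8261) = 0.5379.
θ_z = arccos(0.5379) = 57.46°, so the elevation is 90° − 57.46° = 32.54°.

32.5°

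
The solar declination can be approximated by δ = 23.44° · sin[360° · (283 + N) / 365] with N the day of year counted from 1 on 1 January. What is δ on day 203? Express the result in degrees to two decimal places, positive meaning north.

+20.43°

360 × (283 + 203) / 365 = 479.342°; sin(479.342°) = 0.8717.
δ = 23.44 × 0.8717 = 20.433° ≈ +20.43°.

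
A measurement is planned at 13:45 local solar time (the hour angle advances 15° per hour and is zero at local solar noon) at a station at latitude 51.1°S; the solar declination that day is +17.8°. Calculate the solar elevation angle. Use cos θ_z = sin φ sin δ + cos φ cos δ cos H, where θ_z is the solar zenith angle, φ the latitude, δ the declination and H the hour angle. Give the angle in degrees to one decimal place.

17.4°

Hour angle H = 15° × (13.75 − 12) = 26.25°.
cos θ_z = sin(-51.1°) sin(17.8°) + cos(-51.1°) cos(17.8°) cos(26.25°) = -0.2379 + 0.5362 = 0.2983.
θ_z = arccos(0.2983) = 72.64°, so the elevation is 90° − 72.64° = 17.36°.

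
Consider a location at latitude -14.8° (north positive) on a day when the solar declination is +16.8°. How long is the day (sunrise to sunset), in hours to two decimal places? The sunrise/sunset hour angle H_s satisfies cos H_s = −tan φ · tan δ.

The sunset hour angle satisfies cos H_s = −tan φ tan δ = 0.0798, giving H_s = 85.42°.
Day length = 2 H_s / 15° h⁻¹ = 170.84° / 15 = 11.389 h.

11.39 hours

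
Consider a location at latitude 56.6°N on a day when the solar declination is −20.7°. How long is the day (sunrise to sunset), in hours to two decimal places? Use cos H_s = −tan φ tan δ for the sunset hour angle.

−tan φ tan δ = −(1.5166)(-0.3779) = 0.5731; H_s = arccos(0.5731) = 55.03°.
Day length = 2 H_s / 15° h⁻¹ = 110.06° / 15 = 7.337 h.

7.34 hours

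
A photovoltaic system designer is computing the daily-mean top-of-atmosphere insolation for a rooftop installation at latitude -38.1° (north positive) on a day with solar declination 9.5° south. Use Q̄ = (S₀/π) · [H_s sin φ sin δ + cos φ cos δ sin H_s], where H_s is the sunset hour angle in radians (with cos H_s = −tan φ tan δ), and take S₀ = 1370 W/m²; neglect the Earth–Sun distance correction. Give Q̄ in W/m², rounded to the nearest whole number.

411 W/m²

cos H_s = −tan(-38.1°) · tan(-9.5°) = -0.1312, so H_s = arccos(-0.1312) = 97.54°. In radians, H_s = 1.7024.
H_s sin φ sin δ = 1.7024 × -0.6170 × -0.1650 = 0.1733.
cos φ cos δ sin H_s = 0.7869 × 0.9863 × 0.9914 = 0.7694.
Q̄ = (1370/π) × (0.1733 + 0.7694) = 436.08 × 0.9427 = 411.09 W/m².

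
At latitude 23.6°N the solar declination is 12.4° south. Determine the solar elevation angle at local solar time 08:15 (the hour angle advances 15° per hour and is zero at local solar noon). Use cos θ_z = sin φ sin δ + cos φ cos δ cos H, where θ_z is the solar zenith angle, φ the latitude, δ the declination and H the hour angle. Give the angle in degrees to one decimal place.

24.3°

Hour angle H = 15° × (8.25 − 12) = -56.25°.
cos θ_z = sin φ sin δ + cos φ cos δ cos H = (0.4003)(-0.2147) + (0.9164)(0.9767)(0.5556) = 0.4113.
θ_z = arccos(0.4113) = 65.71°, so the elevation is 90° − 65.71° = 24.29°.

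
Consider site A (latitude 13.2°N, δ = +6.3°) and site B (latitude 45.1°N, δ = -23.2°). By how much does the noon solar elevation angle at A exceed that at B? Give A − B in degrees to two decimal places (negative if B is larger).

+61.40°

A: 90° − |13.2 − (6.3)| = 83.10°.
B: 90° − |45.1 − (-23.2)| = 21.70°.
A − B = 83.10 − 21.70 = 61.40°.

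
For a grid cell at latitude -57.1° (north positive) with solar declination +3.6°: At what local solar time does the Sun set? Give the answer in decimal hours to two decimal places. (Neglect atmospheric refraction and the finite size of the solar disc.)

cos H_s = −tan(-57.1°) · tan(3.6°) = 0.0973, so H_s = arccos(0.0973) = 84.42°.
Sunset is at 12 + H_s/15 = 12 + 5.628 = 17.628 h local solar time.

17.63 h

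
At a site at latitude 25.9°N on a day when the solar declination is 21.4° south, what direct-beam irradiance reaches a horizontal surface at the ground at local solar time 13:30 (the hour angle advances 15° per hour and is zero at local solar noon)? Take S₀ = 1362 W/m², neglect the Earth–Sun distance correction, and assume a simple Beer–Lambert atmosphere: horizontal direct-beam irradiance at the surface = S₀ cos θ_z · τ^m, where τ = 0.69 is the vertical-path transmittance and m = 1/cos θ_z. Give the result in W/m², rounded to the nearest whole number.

457 W/m²

Hour angle H = 15° × (13.5 − 12) = 22.50°.
cos θ_z = sin(25.9°) sin(-21.4°) + cos(25.9°) cos(-21.4°) cos(22.50°) = -0.1594 + 0.7738 = 0.6144.
Air mass m = 1/cos θ_z = 1/0.6144 = 1.628; τ^m = 0.69^1.628 = 0.5466.
Surface direct beam = 1362 × 0.6144 × 0.5466 = 457.40 W/m².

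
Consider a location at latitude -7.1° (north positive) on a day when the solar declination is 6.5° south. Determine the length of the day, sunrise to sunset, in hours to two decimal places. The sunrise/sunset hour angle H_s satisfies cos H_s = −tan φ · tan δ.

−tan φ tan δ = −(-0.1246)(-0.1139) = -0.0142; H_s = arccos(-0.0142) = 90.81°.
Day length = 2 H_s / 15° h⁻¹ = 181.62° / 15 = 12.108 h.

12.11 hours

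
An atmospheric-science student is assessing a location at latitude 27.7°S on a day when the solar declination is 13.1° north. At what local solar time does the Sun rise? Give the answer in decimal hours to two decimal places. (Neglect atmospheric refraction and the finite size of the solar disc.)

6.47 h

−tan φ tan δ = −(-0.5250)(0.2327) = 0.1222; H_s = arccos(0.1222) = 82.98°.
Sunrise is at 12 − H_s/15 = 12 − 5.532 = 6.468 h local solar time.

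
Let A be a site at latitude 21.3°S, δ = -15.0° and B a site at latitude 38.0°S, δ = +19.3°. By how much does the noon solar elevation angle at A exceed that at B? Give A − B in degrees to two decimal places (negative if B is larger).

A: 90° − |-21.3 − (-15.0)| = 83.70°.
B: 90° − |-38.0 − (19.3)| = 32.70°.
A − B = 83.70 − 32.70 = 51.00°.

+51.00°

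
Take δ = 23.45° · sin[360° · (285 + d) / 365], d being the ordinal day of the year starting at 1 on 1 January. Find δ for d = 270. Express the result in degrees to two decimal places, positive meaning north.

-3.02°

360 × (285 + 270) / 365 = 547.397°; sin(547.397°) = -0.1287.
δ = 23.45 × -0.1287 = -3.018° ≈ -3.02°.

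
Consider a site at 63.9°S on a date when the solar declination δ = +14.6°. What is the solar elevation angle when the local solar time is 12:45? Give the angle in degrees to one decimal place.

Hour angle H = 15° × (12.75 − 12) = 11.25°.
cos θ_z = sin φ sin δ + cos φ cos δ cos H = (-0.8980)(0.2521) + (0.4399)(0.9677)(0.9808) = 0.1911.
θ_z = arccos(0.1911) = 78.98°, so the elevation is 90° − 78.98° = 11.02°.

11.0°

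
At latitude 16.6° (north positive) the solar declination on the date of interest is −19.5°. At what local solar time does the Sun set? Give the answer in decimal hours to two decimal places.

cos H_s = −tan(16.6°) · tan(-19.5°) = 0.1056, so H_s = arccos(0.1056) = 83.94°.
Sunset is at 12 + H_s/15 = 12 + 5.596 = 17.596 h local solar time.

17.60 h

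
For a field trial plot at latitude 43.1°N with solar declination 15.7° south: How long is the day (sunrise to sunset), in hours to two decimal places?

9.97 hours

The sunset hour angle satisfies cos H_s = −tan φ tan δ = 0.2630, giving H_s = 74.75°.
Day length = 2 H_s / 15° h⁻¹ = 149.50° / 15 = 9.967 h.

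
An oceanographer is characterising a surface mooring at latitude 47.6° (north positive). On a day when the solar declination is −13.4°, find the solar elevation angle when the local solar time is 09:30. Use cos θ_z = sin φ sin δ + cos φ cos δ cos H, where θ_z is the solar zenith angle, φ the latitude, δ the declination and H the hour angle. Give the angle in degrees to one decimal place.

Hour angle H = 15° × (9.5 − 12) = -37.50°.
cos θ_z = sin(47.6°) sin(-13.4°) + cos(47.6°) cos(-13.4°) cos(-37.50°) = -0.1711 + 0.5204 = 0.3493.
θ_z = arccos(0.3493) = 69.56°, so the elevation is 90° − 69.56° = 20.44°.

20.4°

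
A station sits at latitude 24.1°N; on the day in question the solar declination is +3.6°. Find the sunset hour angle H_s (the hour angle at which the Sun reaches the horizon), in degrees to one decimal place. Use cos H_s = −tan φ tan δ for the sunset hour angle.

cos H_s = −tan(24.1°) · tan(3.6°) = -0.0281, so H_s = arccos(-0.0281) = 91.61°.

91.6°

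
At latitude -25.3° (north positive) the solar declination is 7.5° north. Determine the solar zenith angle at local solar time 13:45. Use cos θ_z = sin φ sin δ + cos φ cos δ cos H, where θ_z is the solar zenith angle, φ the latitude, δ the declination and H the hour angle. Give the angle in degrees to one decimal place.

Hour angle H = 15° × (13.75 − 12) = 26.25°.
cos θ_z = sin φ sin δ + cos φ cos δ cos H = (-0.4274)(0.1305) + (0.9041)(0.9914)(0.8969) = 0.7481.
θ_z = arccos(0.7481) = 41.57°.

41.6°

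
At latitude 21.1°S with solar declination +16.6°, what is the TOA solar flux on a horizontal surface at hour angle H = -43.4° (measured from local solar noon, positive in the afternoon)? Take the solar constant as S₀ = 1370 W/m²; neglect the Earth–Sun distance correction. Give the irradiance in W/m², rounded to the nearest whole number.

749 W/m²

cos θ_z = sin φ sin δ + cos φ cos δ cos H = (-0.3600)(0.2857) + (0.9330)(0.9583)(0.7266) = 0.5468.
Top-of-atmosphere irradiance = S₀ cos θ_z = 1370 × 0.5468 = 749.12 W/m².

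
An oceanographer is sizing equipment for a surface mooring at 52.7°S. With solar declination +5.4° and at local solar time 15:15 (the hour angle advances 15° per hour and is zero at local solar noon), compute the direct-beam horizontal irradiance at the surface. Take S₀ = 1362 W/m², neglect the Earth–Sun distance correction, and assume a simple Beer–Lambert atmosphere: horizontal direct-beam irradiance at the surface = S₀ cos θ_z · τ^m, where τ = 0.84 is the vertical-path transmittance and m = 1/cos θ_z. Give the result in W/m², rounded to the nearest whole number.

256 W/m²

Hour angle H = 15° × (15.25 − 12) = 48.75°.
cos θ_z = sin φ sin δ + cos φ cos δ cos H = (-0.7955)(0.0941) + (0.6060)(0.9956)(0.6593) = 0.3229.
Air mass m = 1/cos θ_z = 1/0.3229 = 3.097; τ^m = 0.84^3.097 = 0.5828.
Surface direct beam = 1362 × 0.3229 × 0.5828 = 256.31 W/m².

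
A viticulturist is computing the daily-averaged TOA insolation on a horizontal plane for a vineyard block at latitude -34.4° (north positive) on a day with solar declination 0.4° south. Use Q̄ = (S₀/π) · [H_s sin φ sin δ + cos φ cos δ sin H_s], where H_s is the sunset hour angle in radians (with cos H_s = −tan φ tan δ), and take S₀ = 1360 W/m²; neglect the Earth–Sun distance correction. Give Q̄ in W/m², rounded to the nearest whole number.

The sunset hour angle satisfies cos H_s = −tan φ tan δ = -0.0048, giving H_s = 90.28°. In radians, H_s = 1.5757.
H_s sin φ sin δ = 1.5757 × -0.5650 × -0.0070 = 0.0062.
cos φ cos δ sin H_s = 0.8251 × 1.0000 × 1.0000 = 0.8251.
Q̄ = (1360/π) × (0.0062 + 0.8251) = 432.90 × 0.8313 = 359.87 W/m².

360 W/m²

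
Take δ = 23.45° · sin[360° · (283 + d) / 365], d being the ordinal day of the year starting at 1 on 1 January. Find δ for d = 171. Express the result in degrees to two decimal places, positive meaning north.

+23.43°

360 × (283 + 171) / 365 = 447.781°; sin(447.781°) = 0.9993.
δ = 23.45 × 0.9993 = 23.434° ≈ +23.43°.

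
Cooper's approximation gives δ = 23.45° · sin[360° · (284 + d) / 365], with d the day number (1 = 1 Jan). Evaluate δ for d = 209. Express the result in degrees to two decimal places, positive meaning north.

360 × (284 + 209) / 365 = 486.247°; sin(486.247°) = 0.8065.
δ = 23.45 × 0.8065 = 18.912° ≈ +18.91°.

+18.91°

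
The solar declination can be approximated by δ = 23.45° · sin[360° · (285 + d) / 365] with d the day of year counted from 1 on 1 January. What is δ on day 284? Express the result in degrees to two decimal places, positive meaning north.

-8.48°

360 × (285 + 284) / 365 = 561.205°; sin(561.205°) = -0.3617.
δ = 23.45 × -0.3617 = -8.482° ≈ -8.48°.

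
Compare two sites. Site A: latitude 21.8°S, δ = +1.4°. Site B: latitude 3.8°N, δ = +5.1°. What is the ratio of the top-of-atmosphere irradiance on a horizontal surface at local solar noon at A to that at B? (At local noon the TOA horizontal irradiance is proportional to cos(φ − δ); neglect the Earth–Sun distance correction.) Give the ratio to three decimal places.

0.919

A: cos θ_z = cos(-21.8° − (1.4°)) = 0.9191.
B: cos θ_z = cos(3.8° − (5.1°)) = 0.9997.
Ratio A/B = 0.9191 / 0.9997 = 0.9194.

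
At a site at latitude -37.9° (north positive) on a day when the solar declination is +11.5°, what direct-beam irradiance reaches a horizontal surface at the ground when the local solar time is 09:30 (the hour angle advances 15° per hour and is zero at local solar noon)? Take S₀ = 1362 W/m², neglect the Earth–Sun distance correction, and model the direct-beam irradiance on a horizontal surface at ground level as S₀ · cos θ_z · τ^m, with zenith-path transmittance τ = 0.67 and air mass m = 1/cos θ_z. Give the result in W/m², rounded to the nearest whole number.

Hour angle H = 15° × (9.5 − 12) = -37.50°.
cos θ_z = sin φ sin δ + cos φ cos δ cos H = (-0.6143)(0.1994) + (0.7891)(0.9799)(0.7934) = 0.4910.
Air mass m = 1/cos θ_z = 1/0.4910 = 2.037; τ^m = 0.67^2.037 = 0.4423.
Surface direct beam = 1362 × 0.4910 × 0.4423 = 295.78 W/m².

296 W/m²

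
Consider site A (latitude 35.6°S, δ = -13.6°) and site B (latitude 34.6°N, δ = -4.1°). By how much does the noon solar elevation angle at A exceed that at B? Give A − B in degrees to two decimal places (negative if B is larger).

+16.70°

A: 90° − |-35.6 − (-13.6)| = 68.00°.
B: 90° − |34.6 − (-4.1)| = 51.30°.
A − B = 68.00 − 51.30 = 16.70°.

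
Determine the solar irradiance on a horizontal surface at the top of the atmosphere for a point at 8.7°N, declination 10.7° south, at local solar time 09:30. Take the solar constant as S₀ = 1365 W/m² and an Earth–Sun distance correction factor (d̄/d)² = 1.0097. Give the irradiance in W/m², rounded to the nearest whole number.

1023 W/m²

Hour angle H = 15° × (9.5 − 12) = -37.50°.
cos θ_z = sin(8.7°) sin(-10.7°) + cos(8.7°) cos(-10.7°) cos(-37.50°) = -0.0281 + 0.7706 = 0.7425.
Top-of-atmosphere irradiance = S₀ (d̄/d)² cos θ_z = 1365 × 1.0097 × 0.7425 = 1023.34 W/m².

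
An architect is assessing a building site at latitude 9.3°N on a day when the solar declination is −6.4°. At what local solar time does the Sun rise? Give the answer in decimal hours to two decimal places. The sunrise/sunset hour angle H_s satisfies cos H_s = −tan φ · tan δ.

cos H_s = −tan(9.3°) · tan(-6.4°) = 0.0184, so H_s = arccos(0.0184) = 88.95°.
Sunrise is at 12 − H_s/15 = 12 − 5.930 = 6.070 h local solar time.

6.07 h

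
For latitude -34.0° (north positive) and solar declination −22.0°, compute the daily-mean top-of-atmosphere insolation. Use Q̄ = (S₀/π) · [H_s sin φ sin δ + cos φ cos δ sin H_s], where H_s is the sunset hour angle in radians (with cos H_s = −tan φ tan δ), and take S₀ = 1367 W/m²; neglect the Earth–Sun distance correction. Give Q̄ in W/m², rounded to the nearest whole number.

−tan φ tan δ = −(-0.6745)(-0.4040) = -0.2725; H_s = arccos(-0.2725) = 105.81°. In radians, H_s = 1.8467.
H_s sin φ sin δ = 1.8467 × -0.5592 × -0.3746 = 0.3868.
cos φ cos δ sin H_s = 0.8290 × 0.9272 × 0.9622 = 0.7396.
Q̄ = (1367/π) × (0.3868 + 0.7396) = 435.13 × 1.1264 = 490.13 W/m².

490 W/m²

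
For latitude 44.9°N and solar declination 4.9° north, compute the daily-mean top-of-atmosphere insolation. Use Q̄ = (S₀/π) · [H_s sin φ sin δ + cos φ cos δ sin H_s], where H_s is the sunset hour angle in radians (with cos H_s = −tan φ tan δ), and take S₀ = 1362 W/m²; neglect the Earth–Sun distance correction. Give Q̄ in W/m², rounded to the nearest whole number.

348 W/m²

cos H_s = −tan(44.9°) · tan(4.9°) = -0.0854, so H_s = arccos(-0.0854) = 94.90°. In radians, H_s = 1.6563.
H_s sin φ sin δ = 1.6563 × 0.7059 × 0.0854 = 0.0998.
cos φ cos δ sin H_s = 0.7083 × 0.9963 × 0.9963 = 0.7031.
Q̄ = (1362/π) × (0.0998 + 0.7031) = 433.54 × 0.8029 = 348.09 W/m².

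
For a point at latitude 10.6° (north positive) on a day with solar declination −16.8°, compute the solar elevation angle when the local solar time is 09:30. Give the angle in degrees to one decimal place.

Hour angle H = 15° × (9.5 − 12) = -37.50°.
cos θ_z = sin φ sin δ + cos φ cos δ cos H = (0.1840)(-0.2890) + (0.9829)(0.9573)(0.7934) = 0.6934.
θ_z = arccos(0.6934) = 46.10°, so the elevation is 90° − 46.10° = 43.90°.

43.9°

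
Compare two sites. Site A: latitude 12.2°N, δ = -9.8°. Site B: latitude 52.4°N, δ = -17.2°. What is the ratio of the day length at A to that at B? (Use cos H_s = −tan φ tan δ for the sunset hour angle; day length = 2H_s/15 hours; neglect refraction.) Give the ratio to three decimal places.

A: H_s = arccos(−tan 12.2° · tan -9.8°) = 87.86°, so 2H_s/15 = 11.7147 h.
B: H_s = arccos(−tan 52.4° · tan -17.2°) = 66.30°, so 2H_s/15 = 8.8400 h.
Ratio A/B = 11.7147 / 8.8400 = 1.3252.

1.325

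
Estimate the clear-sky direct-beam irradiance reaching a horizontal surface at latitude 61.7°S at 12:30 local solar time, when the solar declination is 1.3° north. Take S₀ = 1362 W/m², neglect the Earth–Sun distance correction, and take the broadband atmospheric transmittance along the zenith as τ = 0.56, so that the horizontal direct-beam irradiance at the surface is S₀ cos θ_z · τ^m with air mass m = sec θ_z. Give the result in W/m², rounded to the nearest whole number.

Hour angle H = 15° × (12.5 − 12) = 7.50°.
cos θ_z = sin(-61.7°) sin(1.3°) + cos(-61.7°) cos(1.3°) cos(7.50°) = -0.0200 + 0.4699 = 0.4499.
Air mass m = 1/cos θ_z = 1/0.4499 = 2.223; τ^m = 0.56^2.223 = 0.2756.
Surface direct beam = 1362 × 0.4499 × 0.2756 = 168.88 W/m².

169 W/m²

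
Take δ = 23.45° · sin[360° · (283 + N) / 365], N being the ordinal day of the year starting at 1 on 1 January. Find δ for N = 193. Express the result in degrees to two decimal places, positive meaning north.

360 × (283 + 193) / 365 = 469.479°; sin(469.479°) = 0.9428.
δ = 23.45 × 0.9428 = 22.109° ≈ +22.11°.

+22.11°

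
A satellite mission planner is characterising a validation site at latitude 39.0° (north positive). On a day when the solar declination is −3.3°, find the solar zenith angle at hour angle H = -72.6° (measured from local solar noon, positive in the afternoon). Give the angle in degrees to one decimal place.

78.7°

With φ = 39.0°, δ = -3.3°, H = -72.60°: sin φ sin δ = -0.0362, cos φ cos δ cos H = 0.2320, so cos θ_z = 0.1958.
θ_z = arccos(0.1958) = 78.71°.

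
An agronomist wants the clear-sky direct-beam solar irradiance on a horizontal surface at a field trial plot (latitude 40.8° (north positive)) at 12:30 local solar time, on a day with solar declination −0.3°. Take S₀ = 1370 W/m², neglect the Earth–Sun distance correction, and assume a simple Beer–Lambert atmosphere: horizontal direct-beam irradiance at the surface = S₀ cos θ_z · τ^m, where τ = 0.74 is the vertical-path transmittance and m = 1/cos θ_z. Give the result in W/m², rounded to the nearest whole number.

Hour angle H = 15° × (12.5 − 12) = 7.50°.
cos θ_z = sin(40.8°) sin(-0.3°) + cos(40.8°) cos(-0.3°) cos(7.50°) = -0.0034 + 0.7505 = 0.7471.
Air mass m = 1/cos θ_z = 1/0.7471 = 1.339; τ^m = 0.74^1.339 = 0.6682.
Surface direct beam = 1370 × 0.7471 × 0.6682 = 683.92 W/m².

684 W/m²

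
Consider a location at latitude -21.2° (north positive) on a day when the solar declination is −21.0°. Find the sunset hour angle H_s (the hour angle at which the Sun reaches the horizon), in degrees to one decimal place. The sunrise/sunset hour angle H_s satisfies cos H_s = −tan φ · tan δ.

98.6°

−tan φ tan δ = −(-0.3879)(-0.3839) = -0.1489; H_s = arccos(-0.1489) = 98.56°.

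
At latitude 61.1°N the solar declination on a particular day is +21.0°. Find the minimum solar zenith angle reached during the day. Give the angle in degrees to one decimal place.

40.1°

At local solar noon the hour angle is zero, so the zenith angle is |φ − δ| = |61.1° − (21.0°)| = 40.1°.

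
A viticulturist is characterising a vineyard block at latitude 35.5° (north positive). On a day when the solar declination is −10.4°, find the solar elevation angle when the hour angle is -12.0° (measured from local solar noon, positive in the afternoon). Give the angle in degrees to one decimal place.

42.7°

cos θ_z = sin φ sin δ + cos φ cos δ cos H = (0.5807)(-0.1805) + (0.8141)(0.9836)(0.9781) = 0.6784.
θ_z = arccos(0.6784) = 47.28°, so the elevation is 90° − 47.28° = 42.72°.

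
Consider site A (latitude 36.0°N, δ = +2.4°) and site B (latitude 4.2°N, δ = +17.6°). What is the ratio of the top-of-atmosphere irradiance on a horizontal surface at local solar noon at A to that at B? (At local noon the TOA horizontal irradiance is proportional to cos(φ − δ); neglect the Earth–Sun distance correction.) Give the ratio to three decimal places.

0.856

A: cos θ_z = cos(36.0° − (2.4°)) = 0.8329.
B: cos θ_z = cos(4.2° − (17.6°)) = 0.9728.
Ratio A/B = 0.8329 / 0.9728 = 0.8562.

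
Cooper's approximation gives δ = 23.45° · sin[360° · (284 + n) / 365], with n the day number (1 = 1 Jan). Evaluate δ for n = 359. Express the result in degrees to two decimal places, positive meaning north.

360 × (284 + 359) / 365 = 634.192°; sin(634.192°) = -0.9973.
δ = 23.45 × -0.9973 = -23.387° ≈ -23.39°.

-23.39°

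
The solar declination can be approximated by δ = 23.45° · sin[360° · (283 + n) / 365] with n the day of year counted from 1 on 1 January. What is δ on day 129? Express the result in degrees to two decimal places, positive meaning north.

360 × (283 + 129) / 365 = 406.356°; sin(406.356°) = 0.7236.
δ = 23.45 × 0.7236 = 16.968° ≈ +16.97°.

+16.97°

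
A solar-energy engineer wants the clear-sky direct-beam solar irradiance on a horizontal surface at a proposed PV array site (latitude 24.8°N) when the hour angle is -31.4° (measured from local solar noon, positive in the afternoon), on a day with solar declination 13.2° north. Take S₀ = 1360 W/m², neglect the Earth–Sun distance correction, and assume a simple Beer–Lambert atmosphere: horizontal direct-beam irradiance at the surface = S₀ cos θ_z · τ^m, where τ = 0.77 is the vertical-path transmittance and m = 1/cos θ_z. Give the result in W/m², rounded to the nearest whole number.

850 W/m²

cos θ_z = sin(24.8°) sin(13.2°) + cos(24.8°) cos(13.2°) cos(-31.40°) = 0.0958 + 0.7544 = 0.8502.
Air mass m = 1/cos θ_z = 1/0.8502 = 1.176; τ^m = 0.77^1.176 = 0.7354.
Surface direct beam = 1360 × 0.8502 × 0.7354 = 850.32 W/m².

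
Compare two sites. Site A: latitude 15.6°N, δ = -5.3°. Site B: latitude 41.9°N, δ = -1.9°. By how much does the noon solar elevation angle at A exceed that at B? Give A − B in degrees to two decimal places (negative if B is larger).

A: 90° − |15.6 − (-5.3)| = 69.10°.
B: 90° − |41.9 − (-1.9)| = 46.20°.
A − B = 69.10 − 46.20 = 22.90°.

+22.90°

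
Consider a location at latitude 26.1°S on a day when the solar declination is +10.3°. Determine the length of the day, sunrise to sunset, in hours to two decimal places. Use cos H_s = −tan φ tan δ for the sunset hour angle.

−tan φ tan δ = −(-0.4899)(0.1817) = 0.0890; H_s = arccos(0.0890) = 84.89°.
Day length = 2 H_s / 15° h⁻¹ = 169.78° / 15 = 11.319 h.

11.32 hours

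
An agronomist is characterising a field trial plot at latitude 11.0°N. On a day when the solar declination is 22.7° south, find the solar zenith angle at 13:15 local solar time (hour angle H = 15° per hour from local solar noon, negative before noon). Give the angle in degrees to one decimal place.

Hour angle H = 15° × (13.25 − 12) = 18.75°.
With φ = 11.0°, δ = -22.7°, H = 18.75°: sin φ sin δ = -0.0736, cos φ cos δ cos H = 0.8575, so cos θ_z = 0.7839.
θ_z = arccos(0.7839) = 38.38°.

38.4°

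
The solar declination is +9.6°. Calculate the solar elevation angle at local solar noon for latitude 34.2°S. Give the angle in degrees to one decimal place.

At local solar noon the hour angle is zero, so the elevation is 90° − |φ − δ| = 90° − |-34.2° − (9.6°)| = 90° − 43.8° = 46.2°.

46.2°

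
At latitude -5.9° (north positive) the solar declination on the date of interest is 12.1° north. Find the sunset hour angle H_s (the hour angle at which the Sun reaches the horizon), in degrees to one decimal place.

cos H_s = −tan(-5.9°) · tan(12.1°) = 0.0222, so H_s = arccos(0.0222) = 88.73°.

88.7°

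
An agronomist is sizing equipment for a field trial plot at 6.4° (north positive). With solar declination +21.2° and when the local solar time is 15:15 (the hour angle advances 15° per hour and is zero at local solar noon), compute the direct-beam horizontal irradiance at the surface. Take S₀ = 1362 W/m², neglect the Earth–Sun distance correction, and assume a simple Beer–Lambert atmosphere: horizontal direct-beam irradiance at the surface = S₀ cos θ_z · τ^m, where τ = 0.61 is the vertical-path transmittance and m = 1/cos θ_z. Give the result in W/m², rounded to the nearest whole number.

415 W/m²

Hour angle H = 15° × (15.25 − 12) = 48.75°.
cos θ_z = sin(6.4°) sin(21.2°) + cos(6.4°) cos(21.2°) cos(48.75°) = 0.0403 + 0.6109 = 0.6512.
Air mass m = 1/cos θ_z = 1/0.6512 = 1.536; τ^m = 0.61^1.536 = 0.4680.
Surface direct beam = 1362 × 0.6512 × 0.4680 = 415.09 W/m².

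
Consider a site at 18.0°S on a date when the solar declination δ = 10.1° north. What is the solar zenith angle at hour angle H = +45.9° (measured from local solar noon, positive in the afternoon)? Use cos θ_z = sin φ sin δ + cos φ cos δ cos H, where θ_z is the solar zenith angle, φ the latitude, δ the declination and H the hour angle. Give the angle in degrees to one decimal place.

cos θ_z = sin(-18.0°) sin(10.1°) + cos(-18.0°) cos(10.1°) cos(45.90°) = -0.0542 + 0.6516 = 0.5974.
θ_z = arccos(0.5974) = 53.32°.

53.3°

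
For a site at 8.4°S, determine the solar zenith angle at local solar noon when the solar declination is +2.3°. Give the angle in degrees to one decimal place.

10.7°

At local solar noon the hour angle is zero, so the zenith angle is |φ − δ| = |-8.4° − (2.3°)| = 10.7°.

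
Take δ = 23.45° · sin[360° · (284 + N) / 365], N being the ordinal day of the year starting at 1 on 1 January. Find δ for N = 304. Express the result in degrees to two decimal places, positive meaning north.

360 × (284 + 304) / 365 = 579.945°; sin(579.945°) = -0.6421.
δ = 23.45 × -0.6421 = -15.057° ≈ -15.06°.

-15.06°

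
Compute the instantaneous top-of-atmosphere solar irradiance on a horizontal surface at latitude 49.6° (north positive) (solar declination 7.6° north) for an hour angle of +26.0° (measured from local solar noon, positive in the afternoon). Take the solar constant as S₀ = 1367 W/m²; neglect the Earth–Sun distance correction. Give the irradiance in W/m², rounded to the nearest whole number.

927 W/m²

With φ = 49.6°, δ = 7.6°, H = 26.00°: sin φ sin δ = 0.1007, cos φ cos δ cos H = 0.5774, so cos θ_z = 0.6781.
Top-of-atmosphere irradiance = S₀ cos θ_z = 1367 × 0.6781 = 926.96 W/m².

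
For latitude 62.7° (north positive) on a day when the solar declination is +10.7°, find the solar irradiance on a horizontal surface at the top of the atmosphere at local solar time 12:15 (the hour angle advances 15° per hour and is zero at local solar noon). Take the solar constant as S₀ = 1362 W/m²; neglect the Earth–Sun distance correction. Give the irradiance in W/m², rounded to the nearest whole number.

837 W/m²

Hour angle H = 15° × (12.25 − 12) = 3.75°.
cos θ_z = sin φ sin δ + cos φ cos δ cos H = (0.8886)(0.1857) + (0.4586)(0.9826)(0.9979) = 0.6147.
Top-of-atmosphere irradiance = S₀ cos θ_z = 1362 × 0.6147 = 837.22 W/m².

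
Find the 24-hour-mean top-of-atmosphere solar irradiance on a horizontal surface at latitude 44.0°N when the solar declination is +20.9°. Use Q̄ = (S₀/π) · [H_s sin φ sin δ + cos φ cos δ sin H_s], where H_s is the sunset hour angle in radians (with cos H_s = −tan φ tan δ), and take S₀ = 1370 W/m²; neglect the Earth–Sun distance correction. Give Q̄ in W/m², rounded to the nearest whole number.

483 W/m²

−tan φ tan δ = −(0.9657)(0.3819) = -0.3688; H_s = arccos(-0.3688) = 111.64°. In radians, H_s = 1.9485.
H_s sin φ sin δ = 1.9485 × 0.6947 × 0.3567 = 0.4828.
cos φ cos δ sin H_s = 0.7193 × 0.9342 × 0.9295 = 0.6246.
Q̄ = (1370/π) × (0.4828 + 0.6246) = 436.08 × 1.1074 = 482.91 W/m².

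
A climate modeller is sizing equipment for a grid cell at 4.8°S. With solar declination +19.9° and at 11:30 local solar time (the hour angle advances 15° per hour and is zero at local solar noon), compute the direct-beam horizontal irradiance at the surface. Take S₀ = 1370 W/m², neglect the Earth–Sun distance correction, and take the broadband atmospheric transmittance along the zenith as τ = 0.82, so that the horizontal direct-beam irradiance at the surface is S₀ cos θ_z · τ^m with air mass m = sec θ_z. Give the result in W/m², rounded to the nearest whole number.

Hour angle H = 15° × (11.5 − 12) = -7.50°.
cos θ_z = sin φ sin δ + cos φ cos δ cos H = (-0.0837)(0.3404) + (0.9965)(0.9403)(0.9914) = 0.9005.
Air mass m = 1/cos θ_z = 1/0.9005 = 1.110; τ^m = 0.82^1.110 = 0.8023.
Surface direct beam = 1370 × 0.9005 × 0.8023 = 989.79 W/m².

990 W/m²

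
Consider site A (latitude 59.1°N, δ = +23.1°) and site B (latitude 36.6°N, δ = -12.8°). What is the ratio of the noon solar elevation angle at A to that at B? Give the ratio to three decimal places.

1.330

A: 90° − |59.1 − (23.1)| = 54.00°.
B: 90° − |36.6 − (-12.8)| = 40.60°.
Ratio A/B = 54.0000 / 40.6000 = 1.3300.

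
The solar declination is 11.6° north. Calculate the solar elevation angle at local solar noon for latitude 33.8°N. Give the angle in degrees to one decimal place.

At local solar noon the hour angle is zero, so the elevation is 90° − |φ − δ| = 90° − |33.8° − (11.6°)| = 90° − 22.2° = 67.8°.

67.8°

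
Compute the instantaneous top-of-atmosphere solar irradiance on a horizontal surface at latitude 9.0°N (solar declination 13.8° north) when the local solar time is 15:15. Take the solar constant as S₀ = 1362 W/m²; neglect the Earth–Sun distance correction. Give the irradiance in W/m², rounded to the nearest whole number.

Hour angle H = 15° × (15.25 − 12) = 48.75°.
cos θ_z = sin(9.0°) sin(13.8°) + cos(9.0°) cos(13.8°) cos(48.75°) = 0.0373 + 0.6324 = 0.6697.
Top-of-atmosphere irradiance = S₀ cos θ_z = 1362 × 0.6697 = 912.13 W/m².

912 W/m²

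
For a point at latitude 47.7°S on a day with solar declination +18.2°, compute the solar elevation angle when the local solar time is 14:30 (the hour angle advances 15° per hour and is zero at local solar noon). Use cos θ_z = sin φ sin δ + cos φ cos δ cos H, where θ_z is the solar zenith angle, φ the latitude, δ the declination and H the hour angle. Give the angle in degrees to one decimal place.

Hour angle H = 15° × (14.5 − 12) = 37.50°.
With φ = -47.7°, δ = 18.2°, H = 37.50°: sin φ sin δ = -0.2310, cos φ cos δ cos H = 0.5072, so cos θ_z = 0.2762.
θ_z = arccos(0.2762) = 73.97°, so the elevation is 90° − 73.97° = 16.03°.

16.0°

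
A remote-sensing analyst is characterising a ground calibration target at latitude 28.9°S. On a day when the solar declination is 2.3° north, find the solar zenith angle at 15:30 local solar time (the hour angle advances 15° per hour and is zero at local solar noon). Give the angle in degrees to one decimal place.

59.1°

Hour angle H = 15° × (15.5 − 12) = 52.50°.
cos θ_z = sin φ sin δ + cos φ cos δ cos H = (-0.4833)(0.0401) + (0.8755)(0.9992)(0.6088) = 0.5132.
θ_z = arccos(0.5132) = 59.12°.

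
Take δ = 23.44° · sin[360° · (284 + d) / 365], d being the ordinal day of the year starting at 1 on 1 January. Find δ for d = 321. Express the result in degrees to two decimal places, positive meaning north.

-19.59°

360 × (284 + 321) / 365 = 596.712°; sin(596.712°) = -0.8359.
δ = 23.44 × -0.8359 = -19.593° ≈ -19.59°.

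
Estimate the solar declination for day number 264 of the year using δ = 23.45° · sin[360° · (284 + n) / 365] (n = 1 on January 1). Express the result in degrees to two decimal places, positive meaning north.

-0.20°

360 × (284 + 264) / 365 = 540.493°; sin(540.493°) = -0.0086.
δ = 23.45 × -0.0086 = -0.202° ≈ -0.20°.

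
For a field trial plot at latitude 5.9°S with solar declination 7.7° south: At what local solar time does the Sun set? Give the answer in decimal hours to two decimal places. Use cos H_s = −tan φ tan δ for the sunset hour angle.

−tan φ tan δ = −(-0.1033)(-0.1352) = -0.0140; H_s = arccos(-0.0140) = 90.80°.
Sunset is at 12 + H_s/15 = 12 + 6.053 = 18.053 h local solar time.

18.05 h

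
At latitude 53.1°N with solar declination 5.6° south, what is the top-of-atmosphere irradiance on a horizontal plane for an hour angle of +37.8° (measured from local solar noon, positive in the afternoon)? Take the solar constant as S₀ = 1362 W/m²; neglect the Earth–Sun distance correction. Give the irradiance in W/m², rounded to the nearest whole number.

537 W/m²

cos θ_z = sin φ sin δ + cos φ cos δ cos H = (0.7997)(-0.0976) + (0.6004)(0.9952)(0.7902) = 0.3941.
Top-of-atmosphere irradiance = S₀ cos θ_z = 1362 × 0.3941 = 536.76 W/m².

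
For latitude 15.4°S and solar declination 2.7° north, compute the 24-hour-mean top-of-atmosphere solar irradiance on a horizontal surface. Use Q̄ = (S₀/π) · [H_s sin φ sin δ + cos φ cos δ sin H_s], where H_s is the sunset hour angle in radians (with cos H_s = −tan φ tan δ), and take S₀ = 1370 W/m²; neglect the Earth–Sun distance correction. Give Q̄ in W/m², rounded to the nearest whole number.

411 W/m²

−tan φ tan δ = −(-0.2754)(0.0472) = 0.0130; H_s = arccos(0.0130) = 89.26°. In radians, H_s = 1.5579.
H_s sin φ sin δ = 1.5579 × -0.2656 × 0.0471 = -0.0195.
cos φ cos δ sin H_s = 0.9641 × 0.9989 × 0.9999 = 0.9629.
Q̄ = (1370/π) × (-0.0195 + 0.9629) = 436.08 × 0.9434 = 411.40 W/m².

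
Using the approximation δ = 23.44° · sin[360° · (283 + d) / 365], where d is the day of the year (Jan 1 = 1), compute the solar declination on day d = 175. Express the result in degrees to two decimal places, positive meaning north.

360 × (283 + 175) / 365 = 451.726°; sin(451.726°) = 0.9995.
δ = 23.44 × 0.9995 = 23.428° ≈ +23.43°.

+23.43°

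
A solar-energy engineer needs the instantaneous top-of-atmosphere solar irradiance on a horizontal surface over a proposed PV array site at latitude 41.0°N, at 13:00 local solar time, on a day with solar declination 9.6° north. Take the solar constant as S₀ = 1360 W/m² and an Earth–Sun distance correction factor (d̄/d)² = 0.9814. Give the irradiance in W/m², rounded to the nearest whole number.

Hour angle H = 15° × (13 − 12) = 15.00°.
cos θ_z = sin(41.0°) sin(9.6°) + cos(41.0°) cos(9.6°) cos(15.00°) = 0.1094 + 0.7188 = 0.8282.
Top-of-atmosphere irradiance = S₀ (d̄/d)² cos θ_z = 1360 × 0.9814 × 0.8282 = 1105.40 W/m².

1105 W/m²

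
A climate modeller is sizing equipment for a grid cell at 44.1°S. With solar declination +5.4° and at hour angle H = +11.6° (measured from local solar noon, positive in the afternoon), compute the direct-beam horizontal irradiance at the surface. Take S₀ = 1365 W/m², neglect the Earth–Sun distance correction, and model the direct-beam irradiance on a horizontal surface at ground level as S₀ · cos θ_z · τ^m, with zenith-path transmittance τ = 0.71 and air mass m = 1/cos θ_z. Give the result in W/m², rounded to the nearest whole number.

cos θ_z = sin(-44.1°) sin(5.4°) + cos(-44.1°) cos(5.4°) cos(11.60°) = -0.0655 + 0.7003 = 0.6348.
Air mass m = 1/cos θ_z = 1/0.6348 = 1.575; τ^m = 0.71^1.575 = 0.5831.
Surface direct beam = 1365 × 0.6348 × 0.5831 = 505.26 W/m².

505 W/m²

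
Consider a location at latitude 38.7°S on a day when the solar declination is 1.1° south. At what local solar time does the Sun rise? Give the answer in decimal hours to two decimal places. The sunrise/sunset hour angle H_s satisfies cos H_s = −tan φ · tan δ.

The sunset hour angle satisfies cos H_s = −tan φ tan δ = -0.0154, giving H_s = 90.88°.
Sunrise is at 12 − H_s/15 = 12 − 6.059 = 5.941 h local solar time.

5.94 h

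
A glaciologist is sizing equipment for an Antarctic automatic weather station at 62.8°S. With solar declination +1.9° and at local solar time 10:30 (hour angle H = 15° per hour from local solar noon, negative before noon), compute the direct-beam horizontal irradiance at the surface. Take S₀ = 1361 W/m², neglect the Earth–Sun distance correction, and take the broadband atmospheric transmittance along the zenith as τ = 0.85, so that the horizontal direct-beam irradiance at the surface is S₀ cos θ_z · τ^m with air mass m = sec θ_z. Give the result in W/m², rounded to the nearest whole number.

Hour angle H = 15° × (10.5 − 12) = -22.50°.
cos θ_z = sin(-62.8°) sin(1.9°) + cos(-62.8°) cos(1.9°) cos(-22.50°) = -0.0295 + 0.4221 = 0.3926.
Air mass m = 1/cos θ_z = 1/0.3926 = 2.547; τ^m = 0.85^2.547 = 0.6610.
Surface direct beam = 1361 × 0.3926 × 0.6610 = 353.19 W/m².

353 W/m²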